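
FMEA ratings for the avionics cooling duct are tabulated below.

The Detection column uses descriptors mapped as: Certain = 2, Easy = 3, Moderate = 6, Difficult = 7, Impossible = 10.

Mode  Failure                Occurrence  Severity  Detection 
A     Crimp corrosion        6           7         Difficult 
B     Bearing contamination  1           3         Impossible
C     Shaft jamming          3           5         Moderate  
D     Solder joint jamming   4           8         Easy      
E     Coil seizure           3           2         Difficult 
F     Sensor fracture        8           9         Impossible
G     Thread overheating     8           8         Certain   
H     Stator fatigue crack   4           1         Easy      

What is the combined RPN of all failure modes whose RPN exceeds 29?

RPN = Severity × Occurrence × Detection:
  A: 7 × 6 × 7 = 294
  B: 3 × 1 × 10 = 30
  C: 5 × 3 × 6 = 90
  D: 8 × 4 × 3 = 96
  E: 2 × 3 × 7 = 42
  F: 9 × 8 × 10 = 720
  G: 8 × 8 × 2 = 128
  H: 1 × 4 × 3 = 12
RPN > 29: A (294), B (30), C (90), D (96), E (42), F (720), G (128).
Sum: 294 + 30 + 90 + 96 + 42 + 720 + 128 = 1400.

1400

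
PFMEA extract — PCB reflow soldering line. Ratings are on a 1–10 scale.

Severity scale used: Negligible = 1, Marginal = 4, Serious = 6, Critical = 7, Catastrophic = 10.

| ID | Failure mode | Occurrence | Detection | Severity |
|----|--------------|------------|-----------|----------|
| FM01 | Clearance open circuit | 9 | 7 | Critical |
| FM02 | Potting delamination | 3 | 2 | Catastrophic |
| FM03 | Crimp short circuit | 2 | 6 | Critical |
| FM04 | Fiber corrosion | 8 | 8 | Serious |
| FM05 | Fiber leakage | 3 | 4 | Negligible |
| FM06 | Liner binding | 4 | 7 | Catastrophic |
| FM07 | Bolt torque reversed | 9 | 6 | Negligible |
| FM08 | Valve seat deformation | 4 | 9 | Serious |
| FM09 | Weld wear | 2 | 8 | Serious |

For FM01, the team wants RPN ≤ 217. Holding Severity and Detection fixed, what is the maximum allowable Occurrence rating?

4

FM01: S=7, O=9, D=7 → current RPN = 441.
Fixed product = 49. Need 49 × O ≤ 217, so O ≤ 217/49 = 4.43.
Maximum integer Occurrence rating = 4 (gives RPN 196; O=5 would give 245 > 217).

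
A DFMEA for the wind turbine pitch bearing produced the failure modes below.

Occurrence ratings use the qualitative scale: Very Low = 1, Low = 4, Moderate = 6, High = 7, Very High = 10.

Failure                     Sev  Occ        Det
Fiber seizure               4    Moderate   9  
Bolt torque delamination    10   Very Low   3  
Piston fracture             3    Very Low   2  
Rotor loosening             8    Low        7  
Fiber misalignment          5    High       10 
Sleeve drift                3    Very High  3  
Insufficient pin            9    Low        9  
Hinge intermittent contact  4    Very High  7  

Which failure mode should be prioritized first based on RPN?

Fiber misalignment

RPN = Severity × Occurrence × Detection:
  Fiber seizure: 4 × 6 × 9 = 216
  Bolt torque delamination: 10 × 1 × 3 = 30
  Piston fracture: 3 × 1 × 2 = 6
  Rotor loosening: 8 × 4 × 7 = 224
  Fiber misalignment: 5 × 7 × 10 = 350
  Sleeve drift: 3 × 10 × 3 = 90
  Insufficient pin: 9 × 4 × 9 = 324
  Hinge intermittent contact: 4 × 10 × 7 = 280
Highest RPN is 350 → Fiber misalignment.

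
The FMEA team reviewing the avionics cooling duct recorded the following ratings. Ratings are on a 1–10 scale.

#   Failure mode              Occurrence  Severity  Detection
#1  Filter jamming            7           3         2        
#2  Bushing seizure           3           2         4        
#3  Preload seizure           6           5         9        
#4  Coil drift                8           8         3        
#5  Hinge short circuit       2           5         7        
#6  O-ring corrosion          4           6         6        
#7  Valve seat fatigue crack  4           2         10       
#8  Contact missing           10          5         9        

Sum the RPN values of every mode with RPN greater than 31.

1248

RPN = Severity × Occurrence × Detection:
  #1: 3 × 7 × 2 = 42
  #2: 2 × 3 × 4 = 24
  #3: 5 × 6 × 9 = 270
  #4: 8 × 8 × 3 = 192
  #5: 5 × 2 × 7 = 70
  #6: 6 × 4 × 6 = 144
  #7: 2 × 4 × 10 = 80
  #8: 5 × 10 × 9 = 450
RPN > 31: #1 (42), #3 (270), #4 (192), #5 (70), #6 (144), #7 (80), #8 (450).
Sum: 42 + 270 + 192 + 70 + 144 + 80 + 450 = 1248.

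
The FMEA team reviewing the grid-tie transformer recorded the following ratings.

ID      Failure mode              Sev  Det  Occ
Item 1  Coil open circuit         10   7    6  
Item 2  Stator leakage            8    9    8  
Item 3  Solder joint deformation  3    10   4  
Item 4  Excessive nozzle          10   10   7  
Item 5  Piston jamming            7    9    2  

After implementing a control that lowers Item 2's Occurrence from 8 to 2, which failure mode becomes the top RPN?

Item 4

RPN = Severity × Occurrence × Detection:
  Item 1: 10 × 6 × 7 = 420
  Item 2: 8 × 8 × 9 = 576
  Item 3: 3 × 4 × 10 = 120
  Item 4: 10 × 7 × 10 = 700
  Item 5: 7 × 2 × 9 = 126
After action: Item 2 → 8 × 2 × 9 = 144.
Revised RPNs: Item 4=700, Item 1=420, Item 2=144, Item 5=126, Item 3=120.
Highest is now Item 4 (700).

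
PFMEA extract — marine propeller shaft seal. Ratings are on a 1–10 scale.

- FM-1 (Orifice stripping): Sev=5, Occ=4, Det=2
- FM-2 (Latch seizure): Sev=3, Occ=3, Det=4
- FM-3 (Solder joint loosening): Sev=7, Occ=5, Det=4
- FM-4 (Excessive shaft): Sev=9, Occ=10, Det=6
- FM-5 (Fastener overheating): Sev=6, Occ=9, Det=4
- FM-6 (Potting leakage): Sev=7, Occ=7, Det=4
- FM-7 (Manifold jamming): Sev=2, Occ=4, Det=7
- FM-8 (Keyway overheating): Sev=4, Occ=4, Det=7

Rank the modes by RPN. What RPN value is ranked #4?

RPN = Severity × Occurrence × Detection:
  FM-1: 5 × 4 × 2 = 40
  FM-2: 3 × 3 × 4 = 36
  FM-3: 7 × 5 × 4 = 140
  FM-4: 9 × 10 × 6 = 540
  FM-5: 6 × 9 × 4 = 216
  FM-6: 7 × 7 × 4 = 196
  FM-7: 2 × 4 × 7 = 56
  FM-8: 4 × 4 × 7 = 112
Sorted descending: 540, 216, 196, 140, 112, 56, 40, 36.
The fourth-highest RPN is 140 (FM-3).

140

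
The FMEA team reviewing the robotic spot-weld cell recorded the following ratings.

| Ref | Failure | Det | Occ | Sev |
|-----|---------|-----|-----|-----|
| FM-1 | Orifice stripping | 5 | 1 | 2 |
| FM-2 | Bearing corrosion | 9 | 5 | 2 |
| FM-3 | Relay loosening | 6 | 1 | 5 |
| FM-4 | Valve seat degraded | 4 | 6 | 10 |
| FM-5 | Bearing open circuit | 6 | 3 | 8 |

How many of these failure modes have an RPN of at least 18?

RPN = Severity × Occurrence × Detection:
  FM-1: 2 × 1 × 5 = 10
  FM-2: 2 × 5 × 9 = 90
  FM-3: 5 × 1 × 6 = 30
  FM-4: 10 × 6 × 4 = 240
  FM-5: 8 × 3 × 6 = 144
Modes with RPN ≥ 18: FM-2 (90), FM-3 (30), FM-4 (240), FM-5 (144) → 4.

4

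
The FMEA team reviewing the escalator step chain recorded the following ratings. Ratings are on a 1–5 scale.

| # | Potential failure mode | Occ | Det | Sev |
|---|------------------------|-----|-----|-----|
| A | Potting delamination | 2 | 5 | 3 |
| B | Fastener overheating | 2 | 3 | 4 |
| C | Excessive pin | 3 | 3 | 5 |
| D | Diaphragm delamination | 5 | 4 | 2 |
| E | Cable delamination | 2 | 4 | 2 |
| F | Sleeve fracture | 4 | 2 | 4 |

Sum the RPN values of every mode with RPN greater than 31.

RPN = Severity × Occurrence × Detection:
  A: 3 × 2 × 5 = 30
  B: 4 × 2 × 3 = 24
  C: 5 × 3 × 3 = 45
  D: 2 × 5 × 4 = 40
  E: 2 × 2 × 4 = 16
  F: 4 × 4 × 2 = 32
RPN > 31: C (45), D (40), F (32).
Sum: 45 + 40 + 32 = 117.

117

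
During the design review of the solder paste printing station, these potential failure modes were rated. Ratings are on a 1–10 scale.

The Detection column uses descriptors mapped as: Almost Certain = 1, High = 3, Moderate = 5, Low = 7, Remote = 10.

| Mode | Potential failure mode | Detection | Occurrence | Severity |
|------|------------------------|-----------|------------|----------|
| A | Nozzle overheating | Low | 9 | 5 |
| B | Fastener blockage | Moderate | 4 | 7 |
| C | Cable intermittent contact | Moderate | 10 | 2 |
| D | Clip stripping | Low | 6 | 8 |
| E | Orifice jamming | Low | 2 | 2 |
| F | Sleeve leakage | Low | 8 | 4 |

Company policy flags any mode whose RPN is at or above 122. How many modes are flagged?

4

RPN = Severity × Occurrence × Detection:
  A: 5 × 9 × 7 = 315
  B: 7 × 4 × 5 = 140
  C: 2 × 10 × 5 = 100
  D: 8 × 6 × 7 = 336
  E: 2 × 2 × 7 = 28
  F: 4 × 8 × 7 = 224
Modes with RPN ≥ 122: A (315), B (140), D (336), F (224) → 4.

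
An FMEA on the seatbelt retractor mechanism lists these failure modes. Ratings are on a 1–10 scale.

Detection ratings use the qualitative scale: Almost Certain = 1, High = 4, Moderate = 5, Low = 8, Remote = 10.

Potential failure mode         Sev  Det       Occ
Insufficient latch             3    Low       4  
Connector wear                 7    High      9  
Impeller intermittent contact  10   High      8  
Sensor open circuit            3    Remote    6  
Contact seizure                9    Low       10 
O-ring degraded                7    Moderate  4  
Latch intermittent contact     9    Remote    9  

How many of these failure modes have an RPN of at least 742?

1

RPN = Severity × Occurrence × Detection:
  Insufficient latch: 3 × 4 × 8 = 96
  Connector wear: 7 × 9 × 4 = 252
  Impeller intermittent contact: 10 × 8 × 4 = 320
  Sensor open circuit: 3 × 6 × 10 = 180
  Contact seizure: 9 × 10 × 8 = 720
  O-ring degraded: 7 × 4 × 5 = 140
  Latch intermittent contact: 9 × 9 × 10 = 810
Modes with RPN ≥ 742: Latch intermittent contact (810) → 1.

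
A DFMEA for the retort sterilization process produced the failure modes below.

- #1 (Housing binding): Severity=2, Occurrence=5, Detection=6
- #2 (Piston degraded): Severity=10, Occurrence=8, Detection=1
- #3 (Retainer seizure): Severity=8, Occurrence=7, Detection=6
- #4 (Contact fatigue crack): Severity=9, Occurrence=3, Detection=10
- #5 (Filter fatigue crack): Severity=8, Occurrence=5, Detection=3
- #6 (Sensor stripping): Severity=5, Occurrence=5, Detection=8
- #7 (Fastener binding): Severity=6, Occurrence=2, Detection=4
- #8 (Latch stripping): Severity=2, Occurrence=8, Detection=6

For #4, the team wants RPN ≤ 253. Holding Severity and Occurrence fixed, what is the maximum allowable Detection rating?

#4: S=9, O=3, D=10 → current RPN = 270.
Fixed product = 27. Need 27 × D ≤ 253, so D ≤ 253/27 = 9.37.
Maximum integer Detection rating = 9 (gives RPN 243; D=10 would give 270 > 253).

9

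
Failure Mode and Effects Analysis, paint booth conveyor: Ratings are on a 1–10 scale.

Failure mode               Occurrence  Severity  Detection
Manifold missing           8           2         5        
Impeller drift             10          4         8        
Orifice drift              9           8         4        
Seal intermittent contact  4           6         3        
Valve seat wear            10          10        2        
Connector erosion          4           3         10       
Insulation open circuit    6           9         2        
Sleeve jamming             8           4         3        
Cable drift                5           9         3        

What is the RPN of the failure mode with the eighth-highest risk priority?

80

RPN = Severity × Occurrence × Detection:
  Manifold missing: 2 × 8 × 5 = 80
  Impeller drift: 4 × 10 × 8 = 320
  Orifice drift: 8 × 9 × 4 = 288
  Seal intermittent contact: 6 × 4 × 3 = 72
  Valve seat wear: 10 × 10 × 2 = 200
  Connector erosion: 3 × 4 × 10 = 120
  Insulation open circuit: 9 × 6 × 2 = 108
  Sleeve jamming: 4 × 8 × 3 = 96
  Cable drift: 9 × 5 × 3 = 135
Sorted descending: 320, 288, 200, 135, 120, 108, 96, 80, 72.
The eighth-highest RPN is 80 (Manifold missing).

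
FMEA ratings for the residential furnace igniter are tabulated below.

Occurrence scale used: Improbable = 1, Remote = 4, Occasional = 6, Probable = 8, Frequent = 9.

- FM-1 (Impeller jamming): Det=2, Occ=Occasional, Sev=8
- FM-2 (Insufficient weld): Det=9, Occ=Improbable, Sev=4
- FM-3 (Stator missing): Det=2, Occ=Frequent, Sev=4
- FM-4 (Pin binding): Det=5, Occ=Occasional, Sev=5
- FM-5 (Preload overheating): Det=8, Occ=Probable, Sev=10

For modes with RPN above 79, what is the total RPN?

886

RPN = Severity × Occurrence × Detection:
  FM-1: 8 × 6 × 2 = 96
  FM-2: 4 × 1 × 9 = 36
  FM-3: 4 × 9 × 2 = 72
  FM-4: 5 × 6 × 5 = 150
  FM-5: 10 × 8 × 8 = 640
RPN > 79: FM-1 (96), FM-4 (150), FM-5 (640).
Sum: 96 + 150 + 640 = 886.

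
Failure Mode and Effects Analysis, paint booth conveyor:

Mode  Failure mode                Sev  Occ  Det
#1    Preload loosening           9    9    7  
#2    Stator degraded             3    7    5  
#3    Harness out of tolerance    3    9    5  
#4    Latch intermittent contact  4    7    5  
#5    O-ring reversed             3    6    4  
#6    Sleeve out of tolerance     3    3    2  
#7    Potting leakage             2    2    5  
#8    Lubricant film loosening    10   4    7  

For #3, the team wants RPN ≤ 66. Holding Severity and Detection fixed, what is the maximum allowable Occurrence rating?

#3: S=3, O=9, D=5 → current RPN = 135.
Fixed product = 15. Need 15 × O ≤ 66, so O ≤ 66/15 = 4.40.
Maximum integer Occurrence rating = 4 (gives RPN 60; O=5 would give 75 > 66).

4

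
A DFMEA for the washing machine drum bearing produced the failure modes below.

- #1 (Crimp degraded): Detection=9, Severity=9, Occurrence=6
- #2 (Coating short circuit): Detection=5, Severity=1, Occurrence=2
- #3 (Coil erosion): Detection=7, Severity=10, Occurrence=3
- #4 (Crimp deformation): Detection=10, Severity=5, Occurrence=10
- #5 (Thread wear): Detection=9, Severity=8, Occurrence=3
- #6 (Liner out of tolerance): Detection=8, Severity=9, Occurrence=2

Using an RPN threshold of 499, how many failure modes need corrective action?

1

RPN = Severity × Occurrence × Detection:
  #1: 9 × 6 × 9 = 486
  #2: 1 × 2 × 5 = 10
  #3: 10 × 3 × 7 = 210
  #4: 5 × 10 × 10 = 500
  #5: 8 × 3 × 9 = 216
  #6: 9 × 2 × 8 = 144
Modes with RPN ≥ 499: #4 (500) → 1.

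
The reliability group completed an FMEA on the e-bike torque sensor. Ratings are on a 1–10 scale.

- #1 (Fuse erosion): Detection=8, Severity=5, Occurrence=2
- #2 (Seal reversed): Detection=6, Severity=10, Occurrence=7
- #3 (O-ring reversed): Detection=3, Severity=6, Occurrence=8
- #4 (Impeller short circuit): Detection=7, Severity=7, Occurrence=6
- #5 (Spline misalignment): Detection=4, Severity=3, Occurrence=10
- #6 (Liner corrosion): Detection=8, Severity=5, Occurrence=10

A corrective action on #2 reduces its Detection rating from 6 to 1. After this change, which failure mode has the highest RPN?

RPN = Severity × Occurrence × Detection:
  #1: 5 × 2 × 8 = 80
  #2: 10 × 7 × 6 = 420
  #3: 6 × 8 × 3 = 144
  #4: 7 × 6 × 7 = 294
  #5: 3 × 10 × 4 = 120
  #6: 5 × 10 × 8 = 400
After action: #2 → 10 × 7 × 1 = 70.
Revised RPNs: #6=400, #4=294, #3=144, #5=120, #1=80, #2=70.
Highest is now #6 (400).

#6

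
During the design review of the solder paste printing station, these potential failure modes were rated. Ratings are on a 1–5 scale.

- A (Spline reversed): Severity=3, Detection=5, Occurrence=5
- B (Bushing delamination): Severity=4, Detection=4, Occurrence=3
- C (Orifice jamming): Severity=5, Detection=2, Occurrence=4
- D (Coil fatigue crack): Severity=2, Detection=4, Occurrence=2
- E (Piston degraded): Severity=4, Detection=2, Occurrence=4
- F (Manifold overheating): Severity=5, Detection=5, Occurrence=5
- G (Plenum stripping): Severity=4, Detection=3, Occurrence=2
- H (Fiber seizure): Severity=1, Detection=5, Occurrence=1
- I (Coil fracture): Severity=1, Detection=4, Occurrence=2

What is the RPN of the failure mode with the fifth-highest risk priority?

32

RPN = Severity × Occurrence × Detection:
  A: 3 × 5 × 5 = 75
  B: 4 × 3 × 4 = 48
  C: 5 × 4 × 2 = 40
  D: 2 × 2 × 4 = 16
  E: 4 × 4 × 2 = 32
  F: 5 × 5 × 5 = 125
  G: 4 × 2 × 3 = 24
  H: 1 × 1 × 5 = 5
  I: 1 × 2 × 4 = 8
Sorted descending: 125, 75, 48, 40, 32, 24, 16, 8, 5.
The fifth-highest RPN is 32 (E).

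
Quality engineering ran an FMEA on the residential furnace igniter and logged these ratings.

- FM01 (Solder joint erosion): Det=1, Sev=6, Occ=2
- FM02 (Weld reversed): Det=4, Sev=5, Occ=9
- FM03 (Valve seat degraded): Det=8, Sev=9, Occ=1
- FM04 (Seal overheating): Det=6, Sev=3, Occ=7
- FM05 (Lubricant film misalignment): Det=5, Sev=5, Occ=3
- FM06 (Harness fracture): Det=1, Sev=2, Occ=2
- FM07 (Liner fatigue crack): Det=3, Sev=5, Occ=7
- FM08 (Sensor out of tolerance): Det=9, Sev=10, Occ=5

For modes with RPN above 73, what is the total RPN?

936

RPN = Severity × Occurrence × Detection:
  FM01: 6 × 2 × 1 = 12
  FM02: 5 × 9 × 4 = 180
  FM03: 9 × 1 × 8 = 72
  FM04: 3 × 7 × 6 = 126
  FM05: 5 × 3 × 5 = 75
  FM06: 2 × 2 × 1 = 4
  FM07: 5 × 7 × 3 = 105
  FM08: 10 × 5 × 9 = 450
RPN > 73: FM02 (180), FM04 (126), FM05 (75), FM07 (105), FM08 (450).
Sum: 180 + 126 + 75 + 105 + 450 = 936.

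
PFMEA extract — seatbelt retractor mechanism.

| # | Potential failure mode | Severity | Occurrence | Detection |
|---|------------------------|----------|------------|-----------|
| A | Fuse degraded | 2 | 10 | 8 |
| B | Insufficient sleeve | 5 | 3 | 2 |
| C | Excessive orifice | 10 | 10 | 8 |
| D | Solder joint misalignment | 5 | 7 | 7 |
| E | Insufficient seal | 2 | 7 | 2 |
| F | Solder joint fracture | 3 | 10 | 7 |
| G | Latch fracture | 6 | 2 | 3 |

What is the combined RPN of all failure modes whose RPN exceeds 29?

1481

RPN = Severity × Occurrence × Detection:
  A: 2 × 10 × 8 = 160
  B: 5 × 3 × 2 = 30
  C: 10 × 10 × 8 = 800
  D: 5 × 7 × 7 = 245
  E: 2 × 7 × 2 = 28
  F: 3 × 10 × 7 = 210
  G: 6 × 2 × 3 = 36
RPN > 29: A (160), B (30), C (800), D (245), F (210), G (36).
Sum: 160 + 30 + 800 + 245 + 210 + 36 = 1481.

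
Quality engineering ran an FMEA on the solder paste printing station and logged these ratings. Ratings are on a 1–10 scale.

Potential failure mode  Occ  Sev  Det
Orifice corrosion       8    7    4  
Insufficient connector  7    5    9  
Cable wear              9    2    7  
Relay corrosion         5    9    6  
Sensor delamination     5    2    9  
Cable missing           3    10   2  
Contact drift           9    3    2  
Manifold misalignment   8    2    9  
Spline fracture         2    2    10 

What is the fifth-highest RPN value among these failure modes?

RPN = Severity × Occurrence × Detection:
  Orifice corrosion: 7 × 8 × 4 = 224
  Insufficient connector: 5 × 7 × 9 = 315
  Cable wear: 2 × 9 × 7 = 126
  Relay corrosion: 9 × 5 × 6 = 270
  Sensor delamination: 2 × 5 × 9 = 90
  Cable missing: 10 × 3 × 2 = 60
  Contact drift: 3 × 9 × 2 = 54
  Manifold misalignment: 2 × 8 × 9 = 144
  Spline fracture: 2 × 2 × 10 = 40
Sorted descending: 315, 270, 224, 144, 126, 90, 60, 54, 40.
The fifth-highest RPN is 126 (Cable wear).

126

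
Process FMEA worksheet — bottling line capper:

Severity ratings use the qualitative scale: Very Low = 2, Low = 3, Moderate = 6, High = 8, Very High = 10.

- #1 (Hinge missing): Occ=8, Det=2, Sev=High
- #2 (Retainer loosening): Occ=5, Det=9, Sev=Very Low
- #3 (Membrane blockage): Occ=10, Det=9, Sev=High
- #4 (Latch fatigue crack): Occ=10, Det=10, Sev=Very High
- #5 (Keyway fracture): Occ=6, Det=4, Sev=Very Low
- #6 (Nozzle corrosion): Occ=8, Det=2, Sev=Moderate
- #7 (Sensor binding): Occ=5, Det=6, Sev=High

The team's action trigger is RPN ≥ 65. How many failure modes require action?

6

RPN = Severity × Occurrence × Detection:
  #1: 8 × 8 × 2 = 128
  #2: 2 × 5 × 9 = 90
  #3: 8 × 10 × 9 = 720
  #4: 10 × 10 × 10 = 1000
  #5: 2 × 6 × 4 = 48
  #6: 6 × 8 × 2 = 96
  #7: 8 × 5 × 6 = 240
Modes with RPN ≥ 65: #1 (128), #2 (90), #3 (720), #4 (1000), #6 (96), #7 (240) → 6.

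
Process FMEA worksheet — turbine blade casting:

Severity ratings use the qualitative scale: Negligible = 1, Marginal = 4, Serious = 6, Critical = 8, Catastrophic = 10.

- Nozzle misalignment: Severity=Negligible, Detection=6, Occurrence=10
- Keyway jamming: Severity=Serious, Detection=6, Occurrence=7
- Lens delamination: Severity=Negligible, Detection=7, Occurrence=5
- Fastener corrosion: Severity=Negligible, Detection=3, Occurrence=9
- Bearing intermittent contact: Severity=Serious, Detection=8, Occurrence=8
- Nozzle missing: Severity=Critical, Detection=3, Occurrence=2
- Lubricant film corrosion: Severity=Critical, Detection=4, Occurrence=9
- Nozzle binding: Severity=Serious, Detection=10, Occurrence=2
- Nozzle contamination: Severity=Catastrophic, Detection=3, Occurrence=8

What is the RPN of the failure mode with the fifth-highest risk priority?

RPN = Severity × Occurrence × Detection:
  Nozzle misalignment: 1 × 10 × 6 = 60
  Keyway jamming: 6 × 7 × 6 = 252
  Lens delamination: 1 × 5 × 7 = 35
  Fastener corrosion: 1 × 9 × 3 = 27
  Bearing intermittent contact: 6 × 8 × 8 = 384
  Nozzle missing: 8 × 2 × 3 = 48
  Lubricant film corrosion: 8 × 9 × 4 = 288
  Nozzle binding: 6 × 2 × 10 = 120
  Nozzle contamination: 10 × 8 × 3 = 240
Sorted descending: 384, 288, 252, 240, 120, 60, 48, 35, 27.
The fifth-highest RPN is 120 (Nozzle binding).

120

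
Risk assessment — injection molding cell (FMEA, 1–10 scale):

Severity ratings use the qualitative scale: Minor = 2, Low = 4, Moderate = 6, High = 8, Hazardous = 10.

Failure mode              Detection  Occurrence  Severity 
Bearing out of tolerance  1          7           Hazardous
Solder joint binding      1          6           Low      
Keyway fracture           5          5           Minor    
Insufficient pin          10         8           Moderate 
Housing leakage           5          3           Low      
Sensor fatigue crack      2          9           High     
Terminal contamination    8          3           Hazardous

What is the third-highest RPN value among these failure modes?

144

RPN = Severity × Occurrence × Detection:
  Bearing out of tolerance: 10 × 7 × 1 = 70
  Solder joint binding: 4 × 6 × 1 = 24
  Keyway fracture: 2 × 5 × 5 = 50
  Insufficient pin: 6 × 8 × 10 = 480
  Housing leakage: 4 × 3 × 5 = 60
  Sensor fatigue crack: 8 × 9 × 2 = 144
  Terminal contamination: 10 × 3 × 8 = 240
Sorted descending: 480, 240, 144, 70, 60, 50, 24.
The third-highest RPN is 144 (Sensor fatigue crack).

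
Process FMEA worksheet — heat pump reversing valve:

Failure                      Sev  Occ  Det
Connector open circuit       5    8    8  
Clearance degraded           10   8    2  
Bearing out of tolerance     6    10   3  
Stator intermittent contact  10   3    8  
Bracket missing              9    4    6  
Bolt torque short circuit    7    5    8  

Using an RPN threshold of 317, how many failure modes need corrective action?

1

RPN = Severity × Occurrence × Detection:
  Connector open circuit: 5 × 8 × 8 = 320
  Clearance degraded: 10 × 8 × 2 = 160
  Bearing out of tolerance: 6 × 10 × 3 = 180
  Stator intermittent contact: 10 × 3 × 8 = 240
  Bracket missing: 9 × 4 × 6 = 216
  Bolt torque short circuit: 7 × 5 × 8 = 280
Modes with RPN ≥ 317: Connector open circuit (320) → 1.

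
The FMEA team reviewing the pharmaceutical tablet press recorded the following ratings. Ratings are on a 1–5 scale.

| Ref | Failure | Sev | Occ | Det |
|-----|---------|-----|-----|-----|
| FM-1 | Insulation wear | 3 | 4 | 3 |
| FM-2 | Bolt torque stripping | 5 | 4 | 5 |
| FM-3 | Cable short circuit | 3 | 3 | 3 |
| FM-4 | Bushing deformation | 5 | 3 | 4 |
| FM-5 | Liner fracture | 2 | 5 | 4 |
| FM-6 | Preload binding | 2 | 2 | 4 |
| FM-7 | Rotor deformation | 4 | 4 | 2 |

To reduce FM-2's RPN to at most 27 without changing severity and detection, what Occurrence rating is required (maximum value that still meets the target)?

FM-2: S=5, O=4, D=5 → current RPN = 100.
Fixed product = 25. Need 25 × O ≤ 27, so O ≤ 27/25 = 1.08.
Maximum integer Occurrence rating = 1 (gives RPN 25; O=2 would give 50 > 27).

1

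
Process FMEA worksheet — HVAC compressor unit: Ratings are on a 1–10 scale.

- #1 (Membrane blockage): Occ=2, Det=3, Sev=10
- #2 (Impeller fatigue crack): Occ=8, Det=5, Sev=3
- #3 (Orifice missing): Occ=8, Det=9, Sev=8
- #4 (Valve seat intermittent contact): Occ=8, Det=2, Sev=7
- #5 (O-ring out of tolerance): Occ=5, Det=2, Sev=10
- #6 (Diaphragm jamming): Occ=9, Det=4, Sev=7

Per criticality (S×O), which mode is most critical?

#3

Criticality = Severity × Occurrence:
  #1: 10 × 2 = 20
  #2: 3 × 8 = 24
  #3: 8 × 8 = 64
  #4: 7 × 8 = 56
  #5: 10 × 5 = 50
  #6: 7 × 9 = 63
Highest criticality is 64 → #3.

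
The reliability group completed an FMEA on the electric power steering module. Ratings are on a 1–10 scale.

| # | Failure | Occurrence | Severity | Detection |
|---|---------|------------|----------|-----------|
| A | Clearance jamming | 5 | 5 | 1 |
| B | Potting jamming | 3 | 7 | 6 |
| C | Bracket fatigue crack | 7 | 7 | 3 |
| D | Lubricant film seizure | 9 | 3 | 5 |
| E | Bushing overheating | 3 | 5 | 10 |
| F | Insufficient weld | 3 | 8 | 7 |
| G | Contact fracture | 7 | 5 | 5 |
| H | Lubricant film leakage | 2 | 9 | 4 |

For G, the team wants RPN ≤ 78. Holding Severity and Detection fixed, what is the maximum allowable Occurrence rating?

3

G: S=5, O=7, D=5 → current RPN = 175.
Fixed product = 25. Need 25 × O ≤ 78, so O ≤ 78/25 = 3.12.
Maximum integer Occurrence rating = 3 (gives RPN 75; O=4 would give 100 > 78).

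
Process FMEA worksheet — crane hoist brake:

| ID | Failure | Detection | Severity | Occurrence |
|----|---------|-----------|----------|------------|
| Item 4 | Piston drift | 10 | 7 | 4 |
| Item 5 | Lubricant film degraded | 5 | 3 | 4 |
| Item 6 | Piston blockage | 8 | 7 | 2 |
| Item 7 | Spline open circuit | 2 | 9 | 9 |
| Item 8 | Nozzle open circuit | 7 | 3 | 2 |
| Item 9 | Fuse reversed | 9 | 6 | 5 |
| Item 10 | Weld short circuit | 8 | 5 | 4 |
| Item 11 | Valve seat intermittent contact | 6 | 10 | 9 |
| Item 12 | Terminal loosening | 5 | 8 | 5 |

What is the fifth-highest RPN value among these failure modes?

RPN = Severity × Occurrence × Detection:
  Item 4: 7 × 4 × 10 = 280
  Item 5: 3 × 4 × 5 = 60
  Item 6: 7 × 2 × 8 = 112
  Item 7: 9 × 9 × 2 = 162
  Item 8: 3 × 2 × 7 = 42
  Item 9: 6 × 5 × 9 = 270
  Item 10: 5 × 4 × 8 = 160
  Item 11: 10 × 9 × 6 = 540
  Item 12: 8 × 5 × 5 = 200
Sorted descending: 540, 280, 270, 200, 162, 160, 112, 60, 42.
The fifth-highest RPN is 162 (Item 7).

162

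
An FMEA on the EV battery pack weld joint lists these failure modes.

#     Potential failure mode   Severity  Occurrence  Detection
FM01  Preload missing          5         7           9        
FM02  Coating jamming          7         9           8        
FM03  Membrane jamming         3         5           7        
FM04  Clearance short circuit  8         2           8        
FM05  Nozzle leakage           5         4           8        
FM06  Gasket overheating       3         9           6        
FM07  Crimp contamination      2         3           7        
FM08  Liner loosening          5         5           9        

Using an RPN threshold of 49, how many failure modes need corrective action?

RPN = Severity × Occurrence × Detection:
  FM01: 5 × 7 × 9 = 315
  FM02: 7 × 9 × 8 = 504
  FM03: 3 × 5 × 7 = 105
  FM04: 8 × 2 × 8 = 128
  FM05: 5 × 4 × 8 = 160
  FM06: 3 × 9 × 6 = 162
  FM07: 2 × 3 × 7 = 42
  FM08: 5 × 5 × 9 = 225
Modes with RPN ≥ 49: FM01 (315), FM02 (504), FM03 (105), FM04 (128), FM05 (160), FM06 (162), FM08 (225) → 7.

7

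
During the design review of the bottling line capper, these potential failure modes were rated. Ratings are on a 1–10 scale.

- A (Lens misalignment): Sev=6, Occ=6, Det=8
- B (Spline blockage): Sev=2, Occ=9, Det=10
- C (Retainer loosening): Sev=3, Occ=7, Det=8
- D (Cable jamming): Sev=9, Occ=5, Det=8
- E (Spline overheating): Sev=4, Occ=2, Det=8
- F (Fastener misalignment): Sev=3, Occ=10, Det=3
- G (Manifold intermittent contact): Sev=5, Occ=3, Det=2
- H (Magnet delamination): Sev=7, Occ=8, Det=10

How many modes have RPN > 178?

RPN = Severity × Occurrence × Detection:
  A: 6 × 6 × 8 = 288
  B: 2 × 9 × 10 = 180
  C: 3 × 7 × 8 = 168
  D: 9 × 5 × 8 = 360
  E: 4 × 2 × 8 = 64
  F: 3 × 10 × 3 = 90
  G: 5 × 3 × 2 = 30
  H: 7 × 8 × 10 = 560
Modes with RPN > 178: A (288), B (180), D (360), H (560) → 4.

4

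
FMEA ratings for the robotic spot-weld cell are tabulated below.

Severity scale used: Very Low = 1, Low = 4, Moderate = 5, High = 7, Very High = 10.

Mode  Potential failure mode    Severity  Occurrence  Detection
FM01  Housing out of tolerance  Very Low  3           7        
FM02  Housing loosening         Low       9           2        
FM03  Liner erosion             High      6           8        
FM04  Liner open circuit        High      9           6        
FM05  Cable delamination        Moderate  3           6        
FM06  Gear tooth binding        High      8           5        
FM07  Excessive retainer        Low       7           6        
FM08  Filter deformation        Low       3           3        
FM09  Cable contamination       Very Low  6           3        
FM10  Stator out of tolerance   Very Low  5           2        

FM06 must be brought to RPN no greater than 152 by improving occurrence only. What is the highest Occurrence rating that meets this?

4

FM06: S=7, O=8, D=5 → current RPN = 280.
Fixed product = 35. Need 35 × O ≤ 152, so O ≤ 152/35 = 4.34.
Maximum integer Occurrence rating = 4 (gives RPN 140; O=5 would give 175 > 152).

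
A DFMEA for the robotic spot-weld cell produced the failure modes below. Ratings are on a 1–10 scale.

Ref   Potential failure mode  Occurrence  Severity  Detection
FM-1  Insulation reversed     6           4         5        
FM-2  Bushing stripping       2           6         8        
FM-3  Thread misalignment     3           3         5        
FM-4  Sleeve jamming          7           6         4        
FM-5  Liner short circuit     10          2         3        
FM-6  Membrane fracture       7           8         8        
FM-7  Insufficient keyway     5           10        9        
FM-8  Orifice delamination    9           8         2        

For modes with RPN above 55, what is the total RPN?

1486

RPN = Severity × Occurrence × Detection:
  FM-1: 4 × 6 × 5 = 120
  FM-2: 6 × 2 × 8 = 96
  FM-3: 3 × 3 × 5 = 45
  FM-4: 6 × 7 × 4 = 168
  FM-5: 2 × 10 × 3 = 60
  FM-6: 8 × 7 × 8 = 448
  FM-7: 10 × 5 × 9 = 450
  FM-8: 8 × 9 × 2 = 144
RPN > 55: FM-1 (120), FM-2 (96), FM-4 (168), FM-5 (60), FM-6 (448), FM-7 (450), FM-8 (144).
Sum: 120 + 96 + 168 + 60 + 448 + 450 + 144 = 1486.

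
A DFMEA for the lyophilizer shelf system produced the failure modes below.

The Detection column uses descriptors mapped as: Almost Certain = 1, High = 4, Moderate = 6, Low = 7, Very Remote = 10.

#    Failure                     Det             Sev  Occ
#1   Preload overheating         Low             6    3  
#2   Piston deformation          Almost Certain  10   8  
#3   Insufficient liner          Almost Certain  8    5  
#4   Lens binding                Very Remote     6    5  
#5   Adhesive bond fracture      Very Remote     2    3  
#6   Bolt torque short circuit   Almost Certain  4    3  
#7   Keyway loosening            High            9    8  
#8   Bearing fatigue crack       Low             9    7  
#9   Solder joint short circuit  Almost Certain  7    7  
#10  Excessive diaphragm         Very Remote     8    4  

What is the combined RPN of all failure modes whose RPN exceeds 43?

1664

RPN = Severity × Occurrence × Detection:
  #1: 6 × 3 × 7 = 126
  #2: 10 × 8 × 1 = 80
  #3: 8 × 5 × 1 = 40
  #4: 6 × 5 × 10 = 300
  #5: 2 × 3 × 10 = 60
  #6: 4 × 3 × 1 = 12
  #7: 9 × 8 × 4 = 288
  #8: 9 × 7 × 7 = 441
  #9: 7 × 7 × 1 = 49
  #10: 8 × 4 × 10 = 320
RPN > 43: #1 (126), #2 (80), #4 (300), #5 (60), #7 (288), #8 (441), #9 (49), #10 (320).
Sum: 126 + 80 + 300 + 60 + 288 + 441 + 49 + 320 = 1664.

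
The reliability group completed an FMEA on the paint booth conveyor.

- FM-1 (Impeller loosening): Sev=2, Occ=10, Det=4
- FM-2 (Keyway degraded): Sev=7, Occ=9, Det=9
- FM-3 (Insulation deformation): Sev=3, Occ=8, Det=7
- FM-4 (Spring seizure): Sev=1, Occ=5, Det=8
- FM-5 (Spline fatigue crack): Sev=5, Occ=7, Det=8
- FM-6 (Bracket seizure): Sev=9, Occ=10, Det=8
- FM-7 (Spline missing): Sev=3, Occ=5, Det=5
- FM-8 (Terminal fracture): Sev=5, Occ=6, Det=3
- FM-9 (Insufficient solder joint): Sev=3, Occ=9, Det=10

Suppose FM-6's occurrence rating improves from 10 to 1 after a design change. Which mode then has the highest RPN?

RPN = Severity × Occurrence × Detection:
  FM-1: 2 × 10 × 4 = 80
  FM-2: 7 × 9 × 9 = 567
  FM-3: 3 × 8 × 7 = 168
  FM-4: 1 × 5 × 8 = 40
  FM-5: 5 × 7 × 8 = 280
  FM-6: 9 × 10 × 8 = 720
  FM-7: 3 × 5 × 5 = 75
  FM-8: 5 × 6 × 3 = 90
  FM-9: 3 × 9 × 10 = 270
After action: FM-6 → 9 × 1 × 8 = 72.
Revised RPNs: FM-2=567, FM-5=280, FM-9=270, FM-3=168, FM-8=90, FM-1=80, FM-7=75, FM-6=72, FM-4=40.
Highest is now FM-2 (567).

FM-2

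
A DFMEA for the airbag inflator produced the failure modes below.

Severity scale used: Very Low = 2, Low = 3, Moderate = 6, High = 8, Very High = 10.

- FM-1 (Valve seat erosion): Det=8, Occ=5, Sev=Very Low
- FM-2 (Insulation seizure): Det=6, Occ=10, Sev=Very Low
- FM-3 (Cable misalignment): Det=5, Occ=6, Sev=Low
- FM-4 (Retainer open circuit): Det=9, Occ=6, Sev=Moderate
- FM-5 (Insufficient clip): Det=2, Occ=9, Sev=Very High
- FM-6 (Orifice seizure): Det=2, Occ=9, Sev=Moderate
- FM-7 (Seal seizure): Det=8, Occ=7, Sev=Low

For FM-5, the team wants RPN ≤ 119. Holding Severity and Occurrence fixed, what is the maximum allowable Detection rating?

FM-5: S=10, O=9, D=2 → current RPN = 180.
Fixed product = 90. Need 90 × D ≤ 119, so D ≤ 119/90 = 1.32.
Maximum integer Detection rating = 1 (gives RPN 90; D=2 would give 180 > 119).

1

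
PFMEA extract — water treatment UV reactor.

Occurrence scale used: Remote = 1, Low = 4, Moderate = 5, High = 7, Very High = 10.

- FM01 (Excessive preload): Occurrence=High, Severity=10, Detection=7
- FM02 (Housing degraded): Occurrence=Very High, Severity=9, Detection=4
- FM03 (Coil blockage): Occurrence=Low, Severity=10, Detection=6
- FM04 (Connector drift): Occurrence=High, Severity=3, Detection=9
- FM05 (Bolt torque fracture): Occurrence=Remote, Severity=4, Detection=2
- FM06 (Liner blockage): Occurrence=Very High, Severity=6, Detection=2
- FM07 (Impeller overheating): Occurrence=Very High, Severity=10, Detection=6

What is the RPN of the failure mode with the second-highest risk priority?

490

RPN = Severity × Occurrence × Detection:
  FM01: 10 × 7 × 7 = 490
  FM02: 9 × 10 × 4 = 360
  FM03: 10 × 4 × 6 = 240
  FM04: 3 × 7 × 9 = 189
  FM05: 4 × 1 × 2 = 8
  FM06: 6 × 10 × 2 = 120
  FM07: 10 × 10 × 6 = 600
Sorted descending: 600, 490, 360, 240, 189, 120, 8.
The second-highest RPN is 490 (FM01).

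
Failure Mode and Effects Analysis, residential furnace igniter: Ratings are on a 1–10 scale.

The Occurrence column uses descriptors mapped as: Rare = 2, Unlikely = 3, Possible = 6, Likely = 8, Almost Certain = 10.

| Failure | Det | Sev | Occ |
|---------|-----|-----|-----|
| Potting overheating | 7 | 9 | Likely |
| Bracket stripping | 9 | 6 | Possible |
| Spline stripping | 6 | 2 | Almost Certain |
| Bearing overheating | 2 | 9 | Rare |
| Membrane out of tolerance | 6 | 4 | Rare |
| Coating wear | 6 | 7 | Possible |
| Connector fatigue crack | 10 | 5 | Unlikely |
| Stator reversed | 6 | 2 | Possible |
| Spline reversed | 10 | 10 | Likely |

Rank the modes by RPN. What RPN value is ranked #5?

150

RPN = Severity × Occurrence × Detection:
  Potting overheating: 9 × 8 × 7 = 504
  Bracket stripping: 6 × 6 × 9 = 324
  Spline stripping: 2 × 10 × 6 = 120
  Bearing overheating: 9 × 2 × 2 = 36
  Membrane out of tolerance: 4 × 2 × 6 = 48
  Coating wear: 7 × 6 × 6 = 252
  Connector fatigue crack: 5 × 3 × 10 = 150
  Stator reversed: 2 × 6 × 6 = 72
  Spline reversed: 10 × 8 × 10 = 800
Sorted descending: 800, 504, 324, 252, 150, 120, 72, 48, 36.
The fifth-highest RPN is 150 (Connector fatigue crack).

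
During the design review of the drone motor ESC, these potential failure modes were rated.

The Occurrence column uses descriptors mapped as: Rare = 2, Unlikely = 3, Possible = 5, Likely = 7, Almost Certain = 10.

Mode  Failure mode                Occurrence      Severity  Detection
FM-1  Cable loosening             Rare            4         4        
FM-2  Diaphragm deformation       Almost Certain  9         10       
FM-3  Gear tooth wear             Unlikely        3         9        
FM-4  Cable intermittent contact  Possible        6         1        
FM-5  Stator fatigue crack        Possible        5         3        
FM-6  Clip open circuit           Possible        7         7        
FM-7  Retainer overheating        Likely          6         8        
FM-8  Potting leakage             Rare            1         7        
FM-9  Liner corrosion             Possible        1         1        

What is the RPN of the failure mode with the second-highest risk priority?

336

RPN = Severity × Occurrence × Detection:
  FM-1: 4 × 2 × 4 = 32
  FM-2: 9 × 10 × 10 = 900
  FM-3: 3 × 3 × 9 = 81
  FM-4: 6 × 5 × 1 = 30
  FM-5: 5 × 5 × 3 = 75
  FM-6: 7 × 5 × 7 = 245
  FM-7: 6 × 7 × 8 = 336
  FM-8: 1 × 2 × 7 = 14
  FM-9: 1 × 5 × 1 = 5
Sorted descending: 900, 336, 245, 81, 75, 32, 30, 14, 5.
The second-highest RPN is 336 (FM-7).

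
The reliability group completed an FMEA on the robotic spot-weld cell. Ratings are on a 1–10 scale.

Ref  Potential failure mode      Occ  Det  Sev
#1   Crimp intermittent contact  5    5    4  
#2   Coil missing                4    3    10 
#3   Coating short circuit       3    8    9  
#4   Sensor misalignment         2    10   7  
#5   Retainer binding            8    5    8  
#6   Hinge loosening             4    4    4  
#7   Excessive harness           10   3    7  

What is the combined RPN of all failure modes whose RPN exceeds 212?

RPN = Severity × Occurrence × Detection:
  #1: 4 × 5 × 5 = 100
  #2: 10 × 4 × 3 = 120
  #3: 9 × 3 × 8 = 216
  #4: 7 × 2 × 10 = 140
  #5: 8 × 8 × 5 = 320
  #6: 4 × 4 × 4 = 64
  #7: 7 × 10 × 3 = 210
RPN > 212: #3 (216), #5 (320).
Sum: 216 + 320 = 536.

536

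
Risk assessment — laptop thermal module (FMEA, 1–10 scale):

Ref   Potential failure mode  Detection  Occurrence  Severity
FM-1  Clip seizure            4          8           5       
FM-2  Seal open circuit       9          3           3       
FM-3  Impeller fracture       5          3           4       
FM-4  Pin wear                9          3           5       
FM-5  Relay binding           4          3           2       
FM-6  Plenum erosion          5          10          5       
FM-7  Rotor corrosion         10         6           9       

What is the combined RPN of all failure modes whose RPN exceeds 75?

1166

RPN = Severity × Occurrence × Detection:
  FM-1: 5 × 8 × 4 = 160
  FM-2: 3 × 3 × 9 = 81
  FM-3: 4 × 3 × 5 = 60
  FM-4: 5 × 3 × 9 = 135
  FM-5: 2 × 3 × 4 = 24
  FM-6: 5 × 10 × 5 = 250
  FM-7: 9 × 6 × 10 = 540
RPN > 75: FM-1 (160), FM-2 (81), FM-4 (135), FM-6 (250), FM-7 (540).
Sum: 160 + 81 + 135 + 250 + 540 = 1166.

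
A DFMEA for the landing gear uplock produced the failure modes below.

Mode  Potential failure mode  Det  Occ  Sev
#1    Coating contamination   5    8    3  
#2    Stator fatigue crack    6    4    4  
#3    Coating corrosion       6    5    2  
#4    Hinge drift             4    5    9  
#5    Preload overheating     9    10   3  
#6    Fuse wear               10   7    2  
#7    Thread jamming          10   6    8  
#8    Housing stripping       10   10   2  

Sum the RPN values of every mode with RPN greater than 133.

1270

RPN = Severity × Occurrence × Detection:
  #1: 3 × 8 × 5 = 120
  #2: 4 × 4 × 6 = 96
  #3: 2 × 5 × 6 = 60
  #4: 9 × 5 × 4 = 180
  #5: 3 × 10 × 9 = 270
  #6: 2 × 7 × 10 = 140
  #7: 8 × 6 × 10 = 480
  #8: 2 × 10 × 10 = 200
RPN > 133: #4 (180), #5 (270), #6 (140), #7 (480), #8 (200).
Sum: 180 + 270 + 140 + 480 + 200 = 1270.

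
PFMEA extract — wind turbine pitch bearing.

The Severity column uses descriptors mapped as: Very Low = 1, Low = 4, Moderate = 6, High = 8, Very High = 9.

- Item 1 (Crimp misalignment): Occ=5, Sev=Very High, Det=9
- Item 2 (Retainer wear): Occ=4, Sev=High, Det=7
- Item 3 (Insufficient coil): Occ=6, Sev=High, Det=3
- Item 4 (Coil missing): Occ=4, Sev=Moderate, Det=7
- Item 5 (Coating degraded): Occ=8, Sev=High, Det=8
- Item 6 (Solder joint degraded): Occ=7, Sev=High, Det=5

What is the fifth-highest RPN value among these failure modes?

168

RPN = Severity × Occurrence × Detection:
  Item 1: 9 × 5 × 9 = 405
  Item 2: 8 × 4 × 7 = 224
  Item 3: 8 × 6 × 3 = 144
  Item 4: 6 × 4 × 7 = 168
  Item 5: 8 × 8 × 8 = 512
  Item 6: 8 × 7 × 5 = 280
Sorted descending: 512, 405, 280, 224, 168, 144.
The fifth-highest RPN is 168 (Item 4).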